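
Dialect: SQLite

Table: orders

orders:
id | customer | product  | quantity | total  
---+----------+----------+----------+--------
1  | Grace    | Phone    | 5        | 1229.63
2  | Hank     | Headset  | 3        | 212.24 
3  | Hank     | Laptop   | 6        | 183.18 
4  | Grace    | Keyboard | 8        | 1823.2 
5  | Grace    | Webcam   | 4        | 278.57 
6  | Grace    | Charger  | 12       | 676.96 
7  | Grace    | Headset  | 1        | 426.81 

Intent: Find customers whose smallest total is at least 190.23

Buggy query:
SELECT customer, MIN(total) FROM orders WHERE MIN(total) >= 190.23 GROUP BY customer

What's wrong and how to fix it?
Bug: Aggregates like MIN are computed per group after WHERE runs

Fix: Use HAVING for the per-group MIN condition

Corrected query:
SELECT customer, MIN(total) FROM orders GROUP BY customer HAVING MIN(total) >= 190.23

Result:
customer | MIN(total)
---------+-----------
Grace    | 278.57    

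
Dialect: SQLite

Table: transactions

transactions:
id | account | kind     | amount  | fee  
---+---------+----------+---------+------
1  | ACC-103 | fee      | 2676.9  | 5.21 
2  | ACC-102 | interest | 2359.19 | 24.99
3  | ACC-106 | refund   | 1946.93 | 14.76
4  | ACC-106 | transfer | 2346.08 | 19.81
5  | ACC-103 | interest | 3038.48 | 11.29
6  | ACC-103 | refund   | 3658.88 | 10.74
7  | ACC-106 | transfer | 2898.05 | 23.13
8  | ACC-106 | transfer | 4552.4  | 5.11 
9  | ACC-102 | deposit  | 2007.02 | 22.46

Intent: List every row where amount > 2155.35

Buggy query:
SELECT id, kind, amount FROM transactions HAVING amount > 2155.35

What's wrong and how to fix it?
Bug: This is a non-aggregate query (no GROUP BY, no aggregates), so in SQLite the HAVING clause is invalid here; a row-level condition belongs in WHERE

Fix: Replace HAVING with WHERE since the condition applies to individual rows

Corrected query:
SELECT id, kind, amount FROM transactions WHERE amount > 2155.35

Result:
id | kind     | amount 
---+----------+--------
1  | fee      | 2676.9 
2  | interest | 2359.19
4  | transfer | 2346.08
5  | interest | 3038.48
6  | refund   | 3658.88
7  | transfer | 2898.05
8  | transfer | 4552.4 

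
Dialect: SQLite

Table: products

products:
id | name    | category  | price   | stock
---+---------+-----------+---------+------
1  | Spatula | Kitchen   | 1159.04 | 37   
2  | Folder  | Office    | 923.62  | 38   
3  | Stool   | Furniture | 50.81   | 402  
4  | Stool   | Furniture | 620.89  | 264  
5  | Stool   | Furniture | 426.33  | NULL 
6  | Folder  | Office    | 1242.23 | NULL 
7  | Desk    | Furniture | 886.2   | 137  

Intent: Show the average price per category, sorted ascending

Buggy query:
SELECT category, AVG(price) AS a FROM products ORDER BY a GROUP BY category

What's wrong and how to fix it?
Bug: GROUP BY must precede ORDER BY

Fix: Move ORDER BY to the end, after GROUP BY

Corrected query:
SELECT category, AVG(price) AS a FROM products GROUP BY category ORDER BY a

Result:
category  | a       
----------+---------
Furniture | 496.0575
Office    | 1082.925
Kitchen   | 1159.04 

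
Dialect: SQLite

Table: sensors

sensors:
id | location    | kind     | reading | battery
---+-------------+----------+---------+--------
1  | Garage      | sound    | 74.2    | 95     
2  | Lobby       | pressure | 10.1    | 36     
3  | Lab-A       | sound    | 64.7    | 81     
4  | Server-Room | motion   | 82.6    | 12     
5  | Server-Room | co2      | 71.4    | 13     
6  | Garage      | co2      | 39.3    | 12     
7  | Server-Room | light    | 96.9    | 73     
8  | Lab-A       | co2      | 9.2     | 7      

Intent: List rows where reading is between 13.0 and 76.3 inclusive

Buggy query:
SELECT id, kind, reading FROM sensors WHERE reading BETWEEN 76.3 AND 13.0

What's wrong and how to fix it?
Bug: BETWEEN expects the lower bound first; with 76.3 AND 13.0 the range is empty

Fix: Swap the bounds so the smaller value comes first

Corrected query:
SELECT id, kind, reading FROM sensors WHERE reading BETWEEN 13.0 AND 76.3

Result:
id | kind  | reading
---+-------+--------
1  | sound | 74.2   
3  | sound | 64.7   
5  | co2   | 71.4   
6  | co2   | 39.3   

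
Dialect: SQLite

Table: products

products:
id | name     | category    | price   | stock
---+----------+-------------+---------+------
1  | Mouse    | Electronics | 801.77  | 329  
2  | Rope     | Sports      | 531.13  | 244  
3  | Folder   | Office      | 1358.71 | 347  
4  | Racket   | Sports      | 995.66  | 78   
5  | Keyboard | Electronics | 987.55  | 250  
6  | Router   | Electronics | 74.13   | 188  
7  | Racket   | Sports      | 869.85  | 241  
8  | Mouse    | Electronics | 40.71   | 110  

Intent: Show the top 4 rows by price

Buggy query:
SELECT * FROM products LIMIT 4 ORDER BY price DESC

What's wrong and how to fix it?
Bug: ORDER BY cannot follow LIMIT; LIMIT is the final clause

Fix: Sort with ORDER BY, then apply LIMIT

Corrected query:
SELECT * FROM products ORDER BY price DESC LIMIT 4

Result:
id | name     | category    | price   | stock
---+----------+-------------+---------+------
3  | Folder   | Office      | 1358.71 | 347  
4  | Racket   | Sports      | 995.66  | 78   
5  | Keyboard | Electronics | 987.55  | 250  
7  | Racket   | Sports      | 869.85  | 241  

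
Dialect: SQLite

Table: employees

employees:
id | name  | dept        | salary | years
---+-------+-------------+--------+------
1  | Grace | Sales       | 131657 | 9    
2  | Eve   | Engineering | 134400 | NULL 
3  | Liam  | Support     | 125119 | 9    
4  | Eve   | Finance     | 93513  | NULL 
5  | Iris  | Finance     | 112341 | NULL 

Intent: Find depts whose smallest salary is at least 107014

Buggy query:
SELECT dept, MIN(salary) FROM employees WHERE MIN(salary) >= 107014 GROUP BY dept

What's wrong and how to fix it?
Bug: Aggregates like MIN are computed per group after WHERE runs

Fix: Use HAVING for the per-group MIN condition

Corrected query:
SELECT dept, MIN(salary) FROM employees GROUP BY dept HAVING MIN(salary) >= 107014

Result:
dept        | MIN(salary)
------------+------------
Engineering | 134400     
Sales       | 131657     
Support     | 125119     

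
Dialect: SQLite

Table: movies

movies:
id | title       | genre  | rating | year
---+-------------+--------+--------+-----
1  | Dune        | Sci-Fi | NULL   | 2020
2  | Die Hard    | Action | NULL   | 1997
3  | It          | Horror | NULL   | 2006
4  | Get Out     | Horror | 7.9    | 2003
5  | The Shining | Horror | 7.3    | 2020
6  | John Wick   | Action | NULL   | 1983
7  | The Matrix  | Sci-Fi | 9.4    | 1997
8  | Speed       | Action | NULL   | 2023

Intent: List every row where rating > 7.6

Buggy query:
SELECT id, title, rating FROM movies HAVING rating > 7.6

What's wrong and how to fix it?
Bug: This is a non-aggregate query (no GROUP BY, no aggregates), so in SQLite the HAVING clause is invalid here; a row-level condition belongs in WHERE

Fix: Use WHERE for row-level filtering

Corrected query:
SELECT id, title, rating FROM movies WHERE rating > 7.6

Result:
id | title      | rating
---+------------+-------
4  | Get Out    | 7.9   
7  | The Matrix | 9.4   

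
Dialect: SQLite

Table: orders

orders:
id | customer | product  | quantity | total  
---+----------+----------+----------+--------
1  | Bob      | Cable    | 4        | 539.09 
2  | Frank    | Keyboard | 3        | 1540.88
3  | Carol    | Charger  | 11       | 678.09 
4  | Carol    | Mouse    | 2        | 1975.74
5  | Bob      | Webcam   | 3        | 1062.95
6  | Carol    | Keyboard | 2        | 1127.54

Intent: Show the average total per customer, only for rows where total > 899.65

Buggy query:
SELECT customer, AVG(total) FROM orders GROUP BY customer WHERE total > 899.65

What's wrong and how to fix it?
Bug: Row-level WHERE must come before GROUP BY in the clause order

Fix: Move the WHERE clause before GROUP BY

Corrected query:
SELECT customer, AVG(total) FROM orders WHERE total > 899.65 GROUP BY customer

Result:
customer | AVG(total)
---------+-----------
Bob      | 1062.95   
Carol    | 1551.64   
Frank    | 1540.88   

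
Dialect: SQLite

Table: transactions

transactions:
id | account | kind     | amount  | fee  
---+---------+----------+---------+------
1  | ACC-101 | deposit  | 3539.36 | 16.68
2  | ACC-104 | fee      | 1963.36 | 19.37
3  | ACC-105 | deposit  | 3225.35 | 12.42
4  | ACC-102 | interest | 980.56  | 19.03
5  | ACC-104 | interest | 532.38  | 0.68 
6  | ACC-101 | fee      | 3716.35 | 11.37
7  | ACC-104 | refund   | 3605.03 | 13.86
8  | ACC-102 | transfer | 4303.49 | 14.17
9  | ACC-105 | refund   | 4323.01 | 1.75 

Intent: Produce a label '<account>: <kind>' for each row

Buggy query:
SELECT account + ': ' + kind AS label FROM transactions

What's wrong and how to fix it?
Bug: SQLite uses || for string concatenation; + coerces text to numbers (yielding 0)

Fix: Use the || operator for string concatenation

Corrected query:
SELECT account || ': ' || kind AS label FROM transactions

Result:
label            
-----------------
ACC-101: deposit 
ACC-104: fee     
ACC-105: deposit 
ACC-102: interest
ACC-104: interest
ACC-101: fee     
ACC-104: refund  
ACC-102: transfer
ACC-105: refund  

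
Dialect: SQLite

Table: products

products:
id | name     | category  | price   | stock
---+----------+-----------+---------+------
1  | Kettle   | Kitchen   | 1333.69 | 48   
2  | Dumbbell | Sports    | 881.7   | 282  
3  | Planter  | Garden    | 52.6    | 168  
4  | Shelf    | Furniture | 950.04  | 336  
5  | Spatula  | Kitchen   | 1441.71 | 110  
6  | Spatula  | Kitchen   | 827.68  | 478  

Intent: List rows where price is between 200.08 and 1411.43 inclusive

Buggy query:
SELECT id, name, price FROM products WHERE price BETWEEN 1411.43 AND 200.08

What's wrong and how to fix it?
Bug: The bounds are reversed; BETWEEN a AND b requires a <= b to match anything

Fix: Write BETWEEN 200.08 AND 1411.43

Corrected query:
SELECT id, name, price FROM products WHERE price BETWEEN 200.08 AND 1411.43

Result:
id | name     | price  
---+----------+--------
1  | Kettle   | 1333.69
2  | Dumbbell | 881.7  
4  | Shelf    | 950.04 
6  | Spatula  | 827.68 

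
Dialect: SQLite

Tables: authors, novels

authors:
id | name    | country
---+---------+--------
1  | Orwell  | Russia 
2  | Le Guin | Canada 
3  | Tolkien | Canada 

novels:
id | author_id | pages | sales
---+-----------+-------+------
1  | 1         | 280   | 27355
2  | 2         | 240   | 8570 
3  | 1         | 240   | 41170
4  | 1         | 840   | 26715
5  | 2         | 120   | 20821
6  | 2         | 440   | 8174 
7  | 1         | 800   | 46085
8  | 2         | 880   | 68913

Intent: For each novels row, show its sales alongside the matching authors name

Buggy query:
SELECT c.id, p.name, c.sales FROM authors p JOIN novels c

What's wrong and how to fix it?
Bug: Missing join condition: each novels row is matched to all authors rows instead of just its own

Fix: Specify the join condition linking the foreign key to the parent id

Corrected query:
SELECT c.id, p.name, c.sales FROM authors p JOIN novels c ON c.author_id = p.id

Result:
id | name    | sales
---+---------+------
1  | Orwell  | 27355
2  | Le Guin | 8570 
3  | Orwell  | 41170
4  | Orwell  | 26715
5  | Le Guin | 20821
6  | Le Guin | 8174 
7  | Orwell  | 46085
8  | Le Guin | 68913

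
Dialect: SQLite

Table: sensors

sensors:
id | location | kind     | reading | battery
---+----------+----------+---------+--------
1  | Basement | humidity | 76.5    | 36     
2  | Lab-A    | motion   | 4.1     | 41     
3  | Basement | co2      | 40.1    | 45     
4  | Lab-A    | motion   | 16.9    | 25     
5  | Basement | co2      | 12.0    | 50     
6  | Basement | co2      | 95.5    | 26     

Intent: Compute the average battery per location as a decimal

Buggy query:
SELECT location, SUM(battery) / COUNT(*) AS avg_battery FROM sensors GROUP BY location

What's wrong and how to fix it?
Bug: SUM(battery) and COUNT(*) are both integers; the division truncates the fractional part

Fix: Cast one side to REAL so the division keeps the fractional part

Corrected query:
SELECT location, SUM(battery) * 1.0 / COUNT(*) AS avg_battery FROM sensors GROUP BY location

Result:
location | avg_battery
---------+------------
Basement | 39.25      
Lab-A    | 33         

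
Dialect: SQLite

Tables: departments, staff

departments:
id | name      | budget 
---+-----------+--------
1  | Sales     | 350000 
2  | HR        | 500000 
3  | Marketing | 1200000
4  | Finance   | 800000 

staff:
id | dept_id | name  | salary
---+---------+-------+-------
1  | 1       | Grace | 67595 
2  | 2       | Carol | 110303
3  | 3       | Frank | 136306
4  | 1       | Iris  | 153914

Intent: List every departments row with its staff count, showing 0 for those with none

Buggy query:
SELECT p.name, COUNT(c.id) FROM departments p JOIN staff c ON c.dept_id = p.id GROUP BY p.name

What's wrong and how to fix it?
Bug: An inner join excludes parents with zero children

Fix: Switch to LEFT JOIN to retain unmatched parent rows

Corrected query:
SELECT p.name, COUNT(c.id) FROM departments p LEFT JOIN staff c ON c.dept_id = p.id GROUP BY p.name

Result:
name      | COUNT(c.id)
----------+------------
Finance   | 0          
HR        | 1          
Marketing | 1          
Sales     | 2          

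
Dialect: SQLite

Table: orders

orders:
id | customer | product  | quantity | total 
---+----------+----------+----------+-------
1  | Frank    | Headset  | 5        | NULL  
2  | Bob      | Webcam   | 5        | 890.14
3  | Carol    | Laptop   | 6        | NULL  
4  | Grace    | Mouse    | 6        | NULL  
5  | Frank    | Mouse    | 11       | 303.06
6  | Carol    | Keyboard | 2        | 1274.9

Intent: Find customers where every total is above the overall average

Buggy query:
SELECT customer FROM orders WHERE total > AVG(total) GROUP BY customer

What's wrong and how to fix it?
Bug: AVG() is an aggregate; it can't sit directly in WHERE

Fix: Use a subquery for AVG and a HAVING MIN(...) filter so the condition holds for every row in the group

Corrected query:
SELECT customer FROM orders GROUP BY customer HAVING MIN(total) > (SELECT AVG(total) FROM orders)

Result:
customer
--------
Bob     
Carol   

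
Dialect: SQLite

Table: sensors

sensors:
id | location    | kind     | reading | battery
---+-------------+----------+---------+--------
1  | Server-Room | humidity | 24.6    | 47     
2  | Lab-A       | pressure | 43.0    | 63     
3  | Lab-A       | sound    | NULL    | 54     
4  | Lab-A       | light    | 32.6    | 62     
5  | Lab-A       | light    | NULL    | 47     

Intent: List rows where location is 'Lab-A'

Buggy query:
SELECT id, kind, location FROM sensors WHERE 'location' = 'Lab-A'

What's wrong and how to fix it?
Bug: 'location' in single quotes is a string literal, not the column; the comparison is literal-vs-literal and never true

Fix: Remove the quotes around the column name (or use double quotes for an identifier)

Corrected query:
SELECT id, kind, location FROM sensors WHERE location = 'Lab-A'

Result:
id | kind     | location
---+----------+---------
2  | pressure | Lab-A   
3  | sound    | Lab-A   
4  | light    | Lab-A   
5  | light    | Lab-A   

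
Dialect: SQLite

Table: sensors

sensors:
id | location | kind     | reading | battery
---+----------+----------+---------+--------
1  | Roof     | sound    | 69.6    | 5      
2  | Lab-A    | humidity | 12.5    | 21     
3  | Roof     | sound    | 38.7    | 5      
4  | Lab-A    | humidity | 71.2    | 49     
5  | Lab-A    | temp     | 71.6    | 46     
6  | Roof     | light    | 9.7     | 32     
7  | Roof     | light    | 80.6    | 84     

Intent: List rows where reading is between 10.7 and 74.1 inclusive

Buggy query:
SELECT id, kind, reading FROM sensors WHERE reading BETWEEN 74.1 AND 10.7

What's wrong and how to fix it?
Bug: The bounds are reversed; BETWEEN a AND b requires a <= b to match anything

Fix: Write BETWEEN 10.7 AND 74.1

Corrected query:
SELECT id, kind, reading FROM sensors WHERE reading BETWEEN 10.7 AND 74.1

Result:
id | kind     | reading
---+----------+--------
1  | sound    | 69.6   
2  | humidity | 12.5   
3  | sound    | 38.7   
4  | humidity | 71.2   
5  | temp     | 71.6   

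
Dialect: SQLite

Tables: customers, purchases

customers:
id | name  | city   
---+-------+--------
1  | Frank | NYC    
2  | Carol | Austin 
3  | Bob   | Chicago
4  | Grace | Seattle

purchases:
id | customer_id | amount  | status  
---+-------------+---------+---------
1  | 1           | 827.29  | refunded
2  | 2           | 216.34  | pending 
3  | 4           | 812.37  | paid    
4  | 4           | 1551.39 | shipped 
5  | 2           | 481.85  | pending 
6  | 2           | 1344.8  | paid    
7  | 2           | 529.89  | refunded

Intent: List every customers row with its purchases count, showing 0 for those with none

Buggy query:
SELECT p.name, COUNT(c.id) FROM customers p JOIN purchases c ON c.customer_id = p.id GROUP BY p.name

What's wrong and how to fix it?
Bug: INNER JOIN drops customers rows that have no matching purchases rows

Fix: Use LEFT JOIN so parents without children still appear (COUNT(c.id) gives 0)

Corrected query:
SELECT p.name, COUNT(c.id) FROM customers p LEFT JOIN purchases c ON c.customer_id = p.id GROUP BY p.name

Result:
name  | COUNT(c.id)
------+------------
Bob   | 0          
Carol | 4          
Frank | 1          
Grace | 2          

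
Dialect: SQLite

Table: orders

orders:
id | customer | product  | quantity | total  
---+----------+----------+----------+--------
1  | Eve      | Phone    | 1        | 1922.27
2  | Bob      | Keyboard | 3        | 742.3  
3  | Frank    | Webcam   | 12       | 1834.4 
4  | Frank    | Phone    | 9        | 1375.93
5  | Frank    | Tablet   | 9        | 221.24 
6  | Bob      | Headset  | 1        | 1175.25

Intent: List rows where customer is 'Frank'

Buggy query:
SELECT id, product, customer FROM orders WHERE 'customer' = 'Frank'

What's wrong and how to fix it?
Bug: Single quotes denote string literals in SQL; the column name is being compared as a constant string

Fix: Remove the quotes around the column name (or use double quotes for an identifier)

Corrected query:
SELECT id, product, customer FROM orders WHERE customer = 'Frank'

Result:
id | product | customer
---+---------+---------
3  | Webcam  | Frank   
4  | Phone   | Frank   
5  | Tablet  | Frank   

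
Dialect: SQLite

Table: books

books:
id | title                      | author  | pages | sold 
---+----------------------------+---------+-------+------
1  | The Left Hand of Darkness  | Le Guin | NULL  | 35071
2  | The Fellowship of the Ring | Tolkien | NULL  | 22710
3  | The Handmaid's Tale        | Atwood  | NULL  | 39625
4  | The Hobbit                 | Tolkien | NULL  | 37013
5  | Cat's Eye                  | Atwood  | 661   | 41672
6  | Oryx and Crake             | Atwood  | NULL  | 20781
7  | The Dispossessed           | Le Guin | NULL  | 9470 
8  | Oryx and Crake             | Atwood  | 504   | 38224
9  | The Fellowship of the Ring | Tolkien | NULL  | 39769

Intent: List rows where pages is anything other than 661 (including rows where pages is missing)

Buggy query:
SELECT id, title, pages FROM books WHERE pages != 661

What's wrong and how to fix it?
Bug: 'pages != 661' is unknown when pages is NULL, so NULL rows are silently excluded

Fix: Handle NULL separately with IS NULL alongside the inequality

Corrected query:
SELECT id, title, pages FROM books WHERE pages != 661 OR pages IS NULL

Result:
id | title                      | pages
---+----------------------------+------
1  | The Left Hand of Darkness  | NULL 
2  | The Fellowship of the Ring | NULL 
3  | The Handmaid's Tale        | NULL 
4  | The Hobbit                 | NULL 
6  | Oryx and Crake             | NULL 
7  | The Dispossessed           | NULL 
8  | Oryx and Crake             | 504  
9  | The Fellowship of the Ring | NULL 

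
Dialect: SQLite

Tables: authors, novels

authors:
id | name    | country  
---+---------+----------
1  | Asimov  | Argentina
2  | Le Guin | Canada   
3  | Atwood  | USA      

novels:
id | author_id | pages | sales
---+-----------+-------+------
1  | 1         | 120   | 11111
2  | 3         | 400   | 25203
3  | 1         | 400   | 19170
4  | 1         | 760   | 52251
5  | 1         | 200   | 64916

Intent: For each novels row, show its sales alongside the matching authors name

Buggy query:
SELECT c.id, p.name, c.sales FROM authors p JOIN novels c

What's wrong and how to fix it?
Bug: Missing join condition: each novels row is matched to all authors rows instead of just its own

Fix: Add ON c.author_id = p.id to the JOIN

Corrected query:
SELECT c.id, p.name, c.sales FROM authors p JOIN novels c ON c.author_id = p.id

Result:
id | name   | sales
---+--------+------
1  | Asimov | 11111
2  | Atwood | 25203
3  | Asimov | 19170
4  | Asimov | 52251
5  | Asimov | 64916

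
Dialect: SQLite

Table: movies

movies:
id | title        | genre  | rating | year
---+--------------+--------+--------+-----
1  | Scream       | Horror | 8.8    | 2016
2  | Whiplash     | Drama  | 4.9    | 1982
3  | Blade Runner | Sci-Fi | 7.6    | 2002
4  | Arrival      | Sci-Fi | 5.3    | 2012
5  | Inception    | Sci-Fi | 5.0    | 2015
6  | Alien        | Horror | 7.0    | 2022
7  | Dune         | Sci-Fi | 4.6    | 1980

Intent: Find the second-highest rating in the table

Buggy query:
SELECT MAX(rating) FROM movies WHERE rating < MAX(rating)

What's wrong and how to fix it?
Bug: The inner MAX is an aggregate inside WHERE, which is not allowed

Fix: Put the inner MAX in a scalar subquery

Corrected query:
SELECT MAX(rating) FROM movies WHERE rating < (SELECT MAX(rating) FROM movies)

Result:
MAX(rating)
-----------
7.6        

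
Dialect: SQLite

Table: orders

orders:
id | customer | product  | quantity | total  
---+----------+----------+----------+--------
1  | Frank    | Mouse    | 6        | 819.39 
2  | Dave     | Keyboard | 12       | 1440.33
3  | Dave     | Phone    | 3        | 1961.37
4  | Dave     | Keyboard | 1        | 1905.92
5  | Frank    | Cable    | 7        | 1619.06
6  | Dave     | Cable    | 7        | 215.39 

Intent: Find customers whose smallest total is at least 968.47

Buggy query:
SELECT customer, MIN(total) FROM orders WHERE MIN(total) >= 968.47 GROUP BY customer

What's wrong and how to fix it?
Bug: MIN() in WHERE is a misuse of aggregate

Fix: Replace WHERE with HAVING after the GROUP BY

Corrected query:
SELECT customer, MIN(total) FROM orders GROUP BY customer HAVING MIN(total) >= 968.47

Result:
(no rows)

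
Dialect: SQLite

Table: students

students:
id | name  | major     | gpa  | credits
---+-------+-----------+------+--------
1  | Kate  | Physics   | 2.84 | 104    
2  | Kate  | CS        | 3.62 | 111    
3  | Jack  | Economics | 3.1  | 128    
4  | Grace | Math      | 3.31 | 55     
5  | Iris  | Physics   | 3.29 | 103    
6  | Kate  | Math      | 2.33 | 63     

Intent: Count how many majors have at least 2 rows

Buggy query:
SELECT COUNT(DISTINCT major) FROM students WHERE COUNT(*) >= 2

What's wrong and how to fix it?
Bug: WHERE filters individual rows, not groups, so a group-level COUNT is invalid there

Fix: Group first with HAVING COUNT(*) >= 2, then COUNT the resulting groups

Corrected query:
SELECT COUNT(*) FROM (SELECT major FROM students GROUP BY major HAVING COUNT(*) >= 2)

Result:
COUNT(*)
--------
2       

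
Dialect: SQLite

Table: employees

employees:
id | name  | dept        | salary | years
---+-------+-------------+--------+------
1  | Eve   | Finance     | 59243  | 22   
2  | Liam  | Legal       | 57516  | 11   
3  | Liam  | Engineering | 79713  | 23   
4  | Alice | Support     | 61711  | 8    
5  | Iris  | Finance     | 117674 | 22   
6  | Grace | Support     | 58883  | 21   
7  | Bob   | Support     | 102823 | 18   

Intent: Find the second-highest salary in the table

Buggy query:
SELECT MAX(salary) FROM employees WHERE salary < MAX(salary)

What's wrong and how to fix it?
Bug: The inner MAX is an aggregate inside WHERE, which is not allowed

Fix: Compute the overall MAX in a subquery, then take MAX of rows below it

Corrected query:
SELECT MAX(salary) FROM employees WHERE salary < (SELECT MAX(salary) FROM employees)

Result:
MAX(salary)
-----------
102823     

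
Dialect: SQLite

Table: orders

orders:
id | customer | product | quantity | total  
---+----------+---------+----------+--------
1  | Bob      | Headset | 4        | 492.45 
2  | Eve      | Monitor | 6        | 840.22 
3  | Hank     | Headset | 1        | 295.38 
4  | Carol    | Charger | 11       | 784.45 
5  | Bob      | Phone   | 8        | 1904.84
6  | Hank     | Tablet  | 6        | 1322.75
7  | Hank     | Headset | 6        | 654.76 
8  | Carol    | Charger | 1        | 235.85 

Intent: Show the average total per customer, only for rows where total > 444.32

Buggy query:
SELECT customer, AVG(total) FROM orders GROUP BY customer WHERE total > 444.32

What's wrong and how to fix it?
Bug: WHERE cannot follow GROUP BY

Fix: Place WHERE between FROM and GROUP BY

Corrected query:
SELECT customer, AVG(total) FROM orders WHERE total > 444.32 GROUP BY customer

Result:
customer | AVG(total)
---------+-----------
Bob      | 1198.645  
Carol    | 784.45    
Eve      | 840.22    
Hank     | 988.755   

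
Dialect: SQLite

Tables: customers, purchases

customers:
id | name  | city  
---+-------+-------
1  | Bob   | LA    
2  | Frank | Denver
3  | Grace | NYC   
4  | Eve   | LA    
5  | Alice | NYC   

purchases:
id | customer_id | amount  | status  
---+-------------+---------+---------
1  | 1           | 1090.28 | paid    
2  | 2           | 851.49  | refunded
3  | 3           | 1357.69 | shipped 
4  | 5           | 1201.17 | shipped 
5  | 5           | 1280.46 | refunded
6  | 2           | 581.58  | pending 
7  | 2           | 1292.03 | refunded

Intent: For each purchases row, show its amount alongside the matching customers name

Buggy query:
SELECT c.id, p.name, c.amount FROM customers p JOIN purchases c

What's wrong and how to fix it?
Bug: Missing join condition: each purchases row is matched to all customers rows instead of just its own

Fix: Add ON c.customer_id = p.id to the JOIN

Corrected query:
SELECT c.id, p.name, c.amount FROM customers p JOIN purchases c ON c.customer_id = p.id

Result:
id | name  | amount 
---+-------+--------
1  | Bob   | 1090.28
2  | Frank | 851.49 
3  | Grace | 1357.69
4  | Alice | 1201.17
5  | Alice | 1280.46
6  | Frank | 581.58 
7  | Frank | 1292.03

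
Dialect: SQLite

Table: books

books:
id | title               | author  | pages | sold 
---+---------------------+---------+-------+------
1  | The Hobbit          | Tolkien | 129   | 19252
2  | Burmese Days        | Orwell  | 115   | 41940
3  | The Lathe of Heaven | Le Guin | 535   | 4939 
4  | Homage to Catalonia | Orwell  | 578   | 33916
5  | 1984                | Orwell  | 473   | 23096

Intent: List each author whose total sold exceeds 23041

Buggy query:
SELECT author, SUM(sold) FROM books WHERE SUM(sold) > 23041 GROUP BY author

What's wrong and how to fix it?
Bug: Aggregate functions cannot appear in a WHERE clause

Fix: Move the aggregate condition to a HAVING clause

Corrected query:
SELECT author, SUM(sold) FROM books GROUP BY author HAVING SUM(sold) > 23041

Result:
author | SUM(sold)
-------+----------
Orwell | 98952    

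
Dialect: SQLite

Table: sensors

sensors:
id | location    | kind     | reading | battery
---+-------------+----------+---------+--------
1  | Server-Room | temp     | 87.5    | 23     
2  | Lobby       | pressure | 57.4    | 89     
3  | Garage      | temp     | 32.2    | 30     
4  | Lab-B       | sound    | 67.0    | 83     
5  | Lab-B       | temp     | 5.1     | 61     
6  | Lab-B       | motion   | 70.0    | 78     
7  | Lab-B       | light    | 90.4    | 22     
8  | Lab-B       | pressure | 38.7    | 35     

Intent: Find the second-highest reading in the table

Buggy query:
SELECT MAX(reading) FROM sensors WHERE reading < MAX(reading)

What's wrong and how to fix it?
Bug: MAX(reading) on the right of the comparison is an aggregate-in-WHERE error

Fix: Put the inner MAX in a scalar subquery

Corrected query:
SELECT MAX(reading) FROM sensors WHERE reading < (SELECT MAX(reading) FROM sensors)

Result:
MAX(reading)
------------
87.5        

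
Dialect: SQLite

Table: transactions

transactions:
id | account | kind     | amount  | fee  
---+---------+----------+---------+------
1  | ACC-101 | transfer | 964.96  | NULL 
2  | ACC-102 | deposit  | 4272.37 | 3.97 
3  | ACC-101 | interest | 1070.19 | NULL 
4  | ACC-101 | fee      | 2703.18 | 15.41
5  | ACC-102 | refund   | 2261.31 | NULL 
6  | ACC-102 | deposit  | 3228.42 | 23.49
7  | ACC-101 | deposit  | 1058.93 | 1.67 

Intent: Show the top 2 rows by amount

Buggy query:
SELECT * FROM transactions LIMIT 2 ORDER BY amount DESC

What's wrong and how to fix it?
Bug: LIMIT must come after ORDER BY

Fix: Swap the clauses: ORDER BY first, then LIMIT

Corrected query:
SELECT * FROM transactions ORDER BY amount DESC LIMIT 2

Result:
id | account | kind    | amount  | fee  
---+---------+---------+---------+------
2  | ACC-102 | deposit | 4272.37 | 3.97 
6  | ACC-102 | deposit | 3228.42 | 23.49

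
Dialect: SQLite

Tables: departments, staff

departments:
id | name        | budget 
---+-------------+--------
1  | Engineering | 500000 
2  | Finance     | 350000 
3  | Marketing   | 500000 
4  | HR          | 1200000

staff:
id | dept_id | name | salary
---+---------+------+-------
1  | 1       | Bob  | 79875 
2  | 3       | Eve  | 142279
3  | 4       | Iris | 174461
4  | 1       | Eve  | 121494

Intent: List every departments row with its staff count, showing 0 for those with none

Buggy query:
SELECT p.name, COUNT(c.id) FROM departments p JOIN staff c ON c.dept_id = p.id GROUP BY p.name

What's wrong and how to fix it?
Bug: An inner join excludes parents with zero children

Fix: Switch to LEFT JOIN to retain unmatched parent rows

Corrected query:
SELECT p.name, COUNT(c.id) FROM departments p LEFT JOIN staff c ON c.dept_id = p.id GROUP BY p.name

Result:
name        | COUNT(c.id)
------------+------------
Engineering | 2          
Finance     | 0          
HR          | 1          
Marketing   | 1          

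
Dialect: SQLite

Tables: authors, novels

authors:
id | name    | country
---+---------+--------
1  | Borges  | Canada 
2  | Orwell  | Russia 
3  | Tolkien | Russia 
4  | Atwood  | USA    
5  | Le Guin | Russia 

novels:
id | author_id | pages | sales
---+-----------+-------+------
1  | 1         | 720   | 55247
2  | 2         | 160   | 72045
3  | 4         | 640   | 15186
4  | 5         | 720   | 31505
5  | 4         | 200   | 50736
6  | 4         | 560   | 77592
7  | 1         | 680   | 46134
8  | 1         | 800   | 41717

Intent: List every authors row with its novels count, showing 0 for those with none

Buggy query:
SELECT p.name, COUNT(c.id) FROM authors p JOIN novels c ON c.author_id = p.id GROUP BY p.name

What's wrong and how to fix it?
Bug: INNER JOIN drops authors rows that have no matching novels rows

Fix: Use LEFT JOIN so parents without children still appear (COUNT(c.id) gives 0)

Corrected query:
SELECT p.name, COUNT(c.id) FROM authors p LEFT JOIN novels c ON c.author_id = p.id GROUP BY p.name

Result:
name    | COUNT(c.id)
--------+------------
Atwood  | 3          
Borges  | 3          
Le Guin | 1          
Orwell  | 1          
Tolkien | 0          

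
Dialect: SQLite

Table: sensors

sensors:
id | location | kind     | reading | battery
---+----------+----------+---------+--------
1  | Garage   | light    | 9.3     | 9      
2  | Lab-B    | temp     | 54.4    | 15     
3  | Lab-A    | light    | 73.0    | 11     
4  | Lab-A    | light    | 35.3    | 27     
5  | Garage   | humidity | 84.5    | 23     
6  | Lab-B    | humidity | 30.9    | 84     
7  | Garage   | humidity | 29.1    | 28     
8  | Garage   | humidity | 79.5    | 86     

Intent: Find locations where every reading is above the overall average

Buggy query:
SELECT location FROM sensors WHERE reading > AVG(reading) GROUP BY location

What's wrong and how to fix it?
Bug: AVG() is an aggregate; it can't sit directly in WHERE

Fix: Compute the overall average in a scalar subquery and compare each group's MIN against it in HAVING

Corrected query:
SELECT location FROM sensors GROUP BY location HAVING MIN(reading) > (SELECT AVG(reading) FROM sensors)

Result:
(no rows)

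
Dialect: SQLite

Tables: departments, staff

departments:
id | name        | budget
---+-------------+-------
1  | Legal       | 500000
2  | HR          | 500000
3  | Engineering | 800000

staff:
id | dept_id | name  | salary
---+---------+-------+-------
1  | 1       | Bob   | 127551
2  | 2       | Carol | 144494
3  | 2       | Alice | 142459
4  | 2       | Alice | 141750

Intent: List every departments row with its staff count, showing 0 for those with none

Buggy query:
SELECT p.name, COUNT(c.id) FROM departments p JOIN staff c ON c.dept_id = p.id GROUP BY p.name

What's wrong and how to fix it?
Bug: An inner join excludes parents with zero children

Fix: Use LEFT JOIN so parents without children still appear (COUNT(c.id) gives 0)

Corrected query:
SELECT p.name, COUNT(c.id) FROM departments p LEFT JOIN staff c ON c.dept_id = p.id GROUP BY p.name

Result:
name        | COUNT(c.id)
------------+------------
Engineering | 0          
HR          | 3          
Legal       | 1          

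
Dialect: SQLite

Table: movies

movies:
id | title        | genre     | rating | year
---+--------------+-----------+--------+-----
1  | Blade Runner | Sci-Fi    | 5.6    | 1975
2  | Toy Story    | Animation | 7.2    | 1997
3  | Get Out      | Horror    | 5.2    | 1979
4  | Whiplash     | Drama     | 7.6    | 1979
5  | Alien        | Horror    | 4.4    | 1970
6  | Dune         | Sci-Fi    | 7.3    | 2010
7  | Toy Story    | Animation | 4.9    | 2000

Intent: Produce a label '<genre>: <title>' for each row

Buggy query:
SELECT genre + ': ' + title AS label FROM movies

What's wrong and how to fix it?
Bug: '+' is numeric addition; on text columns SQLite converts them to 0 instead of concatenating

Fix: Replace + with || to concatenate text

Corrected query:
SELECT genre || ': ' || title AS label FROM movies

Result:
label               
--------------------
Sci-Fi: Blade Runner
Animation: Toy Story
Horror: Get Out     
Drama: Whiplash     
Horror: Alien       
Sci-Fi: Dune        
Animation: Toy Story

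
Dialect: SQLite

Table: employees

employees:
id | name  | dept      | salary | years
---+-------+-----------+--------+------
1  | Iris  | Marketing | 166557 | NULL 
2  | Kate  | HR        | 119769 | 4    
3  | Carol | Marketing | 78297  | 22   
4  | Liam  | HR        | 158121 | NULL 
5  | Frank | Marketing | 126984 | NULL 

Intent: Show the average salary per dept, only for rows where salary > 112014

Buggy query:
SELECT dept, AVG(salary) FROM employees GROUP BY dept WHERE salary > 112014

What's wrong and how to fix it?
Bug: WHERE cannot follow GROUP BY

Fix: Move the WHERE clause before GROUP BY

Corrected query:
SELECT dept, AVG(salary) FROM employees WHERE salary > 112014 GROUP BY dept

Result:
dept      | AVG(salary)
----------+------------
HR        | 138945     
Marketing | 146770.5   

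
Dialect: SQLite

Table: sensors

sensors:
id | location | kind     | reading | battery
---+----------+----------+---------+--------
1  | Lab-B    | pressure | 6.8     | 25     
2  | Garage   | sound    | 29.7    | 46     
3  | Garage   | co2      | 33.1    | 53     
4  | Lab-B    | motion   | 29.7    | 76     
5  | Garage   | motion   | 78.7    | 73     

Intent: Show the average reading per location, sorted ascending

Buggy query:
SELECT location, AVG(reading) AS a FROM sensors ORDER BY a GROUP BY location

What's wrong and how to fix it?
Bug: GROUP BY must precede ORDER BY

Fix: Reorder: SELECT … FROM … GROUP BY … ORDER BY …

Corrected query:
SELECT location, AVG(reading) AS a FROM sensors GROUP BY location ORDER BY a

Result:
location | a        
---------+----------
Lab-B    | 18.25    
Garage   | 47.166667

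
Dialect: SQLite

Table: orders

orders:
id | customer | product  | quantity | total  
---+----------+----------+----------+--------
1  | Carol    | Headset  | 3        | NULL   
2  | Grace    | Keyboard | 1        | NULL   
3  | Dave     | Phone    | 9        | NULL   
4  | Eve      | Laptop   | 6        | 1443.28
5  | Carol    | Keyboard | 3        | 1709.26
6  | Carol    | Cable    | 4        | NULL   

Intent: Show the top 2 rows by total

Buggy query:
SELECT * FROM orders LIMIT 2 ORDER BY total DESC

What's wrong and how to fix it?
Bug: ORDER BY cannot follow LIMIT; LIMIT is the final clause

Fix: Swap the clauses: ORDER BY first, then LIMIT

Corrected query:
SELECT * FROM orders ORDER BY total DESC LIMIT 2

Result:
id | customer | product  | quantity | total  
---+----------+----------+----------+--------
5  | Carol    | Keyboard | 3        | 1709.26
4  | Eve      | Laptop   | 6        | 1443.28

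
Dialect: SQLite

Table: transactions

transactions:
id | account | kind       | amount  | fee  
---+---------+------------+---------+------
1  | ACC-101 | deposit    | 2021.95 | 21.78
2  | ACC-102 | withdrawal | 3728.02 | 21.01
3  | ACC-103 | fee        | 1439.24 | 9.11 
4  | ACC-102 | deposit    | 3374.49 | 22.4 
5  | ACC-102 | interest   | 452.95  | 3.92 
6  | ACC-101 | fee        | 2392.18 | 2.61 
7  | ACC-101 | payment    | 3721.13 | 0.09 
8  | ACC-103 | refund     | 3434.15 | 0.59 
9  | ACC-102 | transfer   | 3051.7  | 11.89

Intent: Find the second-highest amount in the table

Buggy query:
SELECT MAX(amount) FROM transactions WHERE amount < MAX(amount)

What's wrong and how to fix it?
Bug: MAX(amount) on the right of the comparison is an aggregate-in-WHERE error

Fix: Put the inner MAX in a scalar subquery

Corrected query:
SELECT MAX(amount) FROM transactions WHERE amount < (SELECT MAX(amount) FROM transactions)

Result:
MAX(amount)
-----------
3721.13    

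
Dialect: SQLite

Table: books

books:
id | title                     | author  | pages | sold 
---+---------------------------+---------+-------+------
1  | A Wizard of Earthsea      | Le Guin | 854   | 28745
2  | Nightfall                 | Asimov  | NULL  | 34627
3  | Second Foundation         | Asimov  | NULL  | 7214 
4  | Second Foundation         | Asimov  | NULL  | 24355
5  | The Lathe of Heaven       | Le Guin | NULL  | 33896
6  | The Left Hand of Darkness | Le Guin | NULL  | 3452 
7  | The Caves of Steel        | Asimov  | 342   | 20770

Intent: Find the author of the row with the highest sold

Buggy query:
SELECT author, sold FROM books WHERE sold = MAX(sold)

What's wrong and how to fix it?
Bug: MAX(sold) is an aggregate and cannot be used directly in WHERE

Fix: Use a subquery: WHERE sold = (SELECT MAX(sold) FROM books)

Corrected query:
SELECT author, sold FROM books WHERE sold = (SELECT MAX(sold) FROM books)

Result:
author | sold 
-------+------
Asimov | 34627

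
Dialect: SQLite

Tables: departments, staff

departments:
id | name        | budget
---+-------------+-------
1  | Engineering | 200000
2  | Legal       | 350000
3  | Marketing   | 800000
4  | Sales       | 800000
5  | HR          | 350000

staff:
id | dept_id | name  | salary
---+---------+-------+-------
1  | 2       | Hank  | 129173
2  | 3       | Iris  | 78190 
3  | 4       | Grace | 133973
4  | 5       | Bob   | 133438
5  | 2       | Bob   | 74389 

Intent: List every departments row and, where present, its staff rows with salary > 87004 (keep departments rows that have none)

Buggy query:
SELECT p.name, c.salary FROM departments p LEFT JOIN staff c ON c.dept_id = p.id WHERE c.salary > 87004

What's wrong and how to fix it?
Bug: Filtering c.salary in WHERE discards the NULL rows produced by LEFT JOIN, turning it into an inner join

Fix: Put 'c.salary > 87004' in the JOIN's ON clause instead of WHERE

Corrected query:
SELECT p.name, c.salary FROM departments p LEFT JOIN staff c ON c.dept_id = p.id AND c.salary > 87004

Result:
name        | salary
------------+-------
Engineering | NULL  
Legal       | 129173
Marketing   | NULL  
Sales       | 133973
HR          | 133438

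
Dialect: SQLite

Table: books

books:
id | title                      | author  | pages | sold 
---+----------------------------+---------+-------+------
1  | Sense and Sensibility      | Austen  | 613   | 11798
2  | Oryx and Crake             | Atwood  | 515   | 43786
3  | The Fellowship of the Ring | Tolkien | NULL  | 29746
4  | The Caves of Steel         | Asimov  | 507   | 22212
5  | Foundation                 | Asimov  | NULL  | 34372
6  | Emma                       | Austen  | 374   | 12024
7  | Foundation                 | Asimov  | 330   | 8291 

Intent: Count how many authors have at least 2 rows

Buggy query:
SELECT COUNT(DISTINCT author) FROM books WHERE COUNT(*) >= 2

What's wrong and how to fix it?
Bug: COUNT(*) cannot appear in WHERE; the per-group count doesn't exist yet

Fix: Use a subquery that GROUPs and filters with HAVING, then count its rows

Corrected query:
SELECT COUNT(*) FROM (SELECT author FROM books GROUP BY author HAVING COUNT(*) >= 2)

Result:
COUNT(*)
--------
2       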